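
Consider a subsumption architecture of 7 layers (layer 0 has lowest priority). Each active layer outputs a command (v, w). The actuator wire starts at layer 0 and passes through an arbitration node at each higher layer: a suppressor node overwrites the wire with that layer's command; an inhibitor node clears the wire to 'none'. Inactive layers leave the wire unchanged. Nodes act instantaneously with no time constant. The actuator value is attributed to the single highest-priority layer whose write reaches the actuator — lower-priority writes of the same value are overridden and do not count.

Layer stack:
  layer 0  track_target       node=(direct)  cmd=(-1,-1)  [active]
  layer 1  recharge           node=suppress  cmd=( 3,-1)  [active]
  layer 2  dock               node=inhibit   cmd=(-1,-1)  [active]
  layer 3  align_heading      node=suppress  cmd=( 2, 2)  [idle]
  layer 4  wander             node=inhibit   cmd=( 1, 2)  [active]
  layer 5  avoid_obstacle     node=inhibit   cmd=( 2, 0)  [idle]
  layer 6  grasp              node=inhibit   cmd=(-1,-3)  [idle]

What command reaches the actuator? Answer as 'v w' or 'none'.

L0 track_target: active, feeds wire = (-1, -1)
L1 recharge: active, suppressor → wire = (3, -1)
L2 dock: active, inhibitor → wire = none
L3 align_heading: idle → wire stays none
L4 wander: active, inhibitor → wire = none
L5 avoid_obstacle: idle → wire stays none
L6 grasp: idle → wire stays none
actuator = none

none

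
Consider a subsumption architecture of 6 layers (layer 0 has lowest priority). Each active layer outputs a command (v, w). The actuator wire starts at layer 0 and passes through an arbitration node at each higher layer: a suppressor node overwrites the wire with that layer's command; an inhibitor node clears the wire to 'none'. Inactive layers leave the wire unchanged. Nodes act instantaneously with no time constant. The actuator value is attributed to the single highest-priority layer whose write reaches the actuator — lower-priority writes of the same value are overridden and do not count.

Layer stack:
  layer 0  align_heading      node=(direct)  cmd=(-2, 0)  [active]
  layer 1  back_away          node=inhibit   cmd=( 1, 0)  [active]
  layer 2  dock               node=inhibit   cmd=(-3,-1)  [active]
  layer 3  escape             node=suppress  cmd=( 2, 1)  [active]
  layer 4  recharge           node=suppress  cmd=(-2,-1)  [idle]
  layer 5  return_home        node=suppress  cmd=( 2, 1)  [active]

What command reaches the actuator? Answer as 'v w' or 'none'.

layer 0 (align_heading) active — direct: (-2, 0)
layer 1 (back_away) active — inhibits: none
layer 2 (dock) active — inhibits: none
layer 3 (escape) active — suppresses: (2, 1)
layer 4 (recharge) idle — unchanged: (2, 1)
layer 5 (return_home) active — suppresses: (2, 1)
→ actuator (2, 1)

2 1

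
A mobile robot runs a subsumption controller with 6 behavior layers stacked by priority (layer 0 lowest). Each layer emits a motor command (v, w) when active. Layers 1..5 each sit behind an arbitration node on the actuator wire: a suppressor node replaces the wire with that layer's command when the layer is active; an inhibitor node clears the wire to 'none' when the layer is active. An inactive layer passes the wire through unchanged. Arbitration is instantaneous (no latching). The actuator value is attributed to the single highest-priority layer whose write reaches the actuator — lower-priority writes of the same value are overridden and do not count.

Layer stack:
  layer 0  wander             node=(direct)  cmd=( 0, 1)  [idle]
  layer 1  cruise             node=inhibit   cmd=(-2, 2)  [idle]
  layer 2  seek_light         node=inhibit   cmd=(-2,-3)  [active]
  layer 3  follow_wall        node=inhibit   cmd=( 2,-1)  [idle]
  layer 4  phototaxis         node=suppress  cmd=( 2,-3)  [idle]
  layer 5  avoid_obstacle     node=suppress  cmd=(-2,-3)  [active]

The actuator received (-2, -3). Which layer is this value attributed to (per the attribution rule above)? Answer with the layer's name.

[0] wander off; wire := none
[1] cruise off; pass none
[2] seek_light on (inhibit); wire := none
[3] follow_wall off; pass none
[4] phototaxis off; pass none
[5] avoid_obstacle on (suppress); wire := (-2, -3)
output (-2, -3)
last writer: layer 5 = avoid_obstacle

avoid_obstacle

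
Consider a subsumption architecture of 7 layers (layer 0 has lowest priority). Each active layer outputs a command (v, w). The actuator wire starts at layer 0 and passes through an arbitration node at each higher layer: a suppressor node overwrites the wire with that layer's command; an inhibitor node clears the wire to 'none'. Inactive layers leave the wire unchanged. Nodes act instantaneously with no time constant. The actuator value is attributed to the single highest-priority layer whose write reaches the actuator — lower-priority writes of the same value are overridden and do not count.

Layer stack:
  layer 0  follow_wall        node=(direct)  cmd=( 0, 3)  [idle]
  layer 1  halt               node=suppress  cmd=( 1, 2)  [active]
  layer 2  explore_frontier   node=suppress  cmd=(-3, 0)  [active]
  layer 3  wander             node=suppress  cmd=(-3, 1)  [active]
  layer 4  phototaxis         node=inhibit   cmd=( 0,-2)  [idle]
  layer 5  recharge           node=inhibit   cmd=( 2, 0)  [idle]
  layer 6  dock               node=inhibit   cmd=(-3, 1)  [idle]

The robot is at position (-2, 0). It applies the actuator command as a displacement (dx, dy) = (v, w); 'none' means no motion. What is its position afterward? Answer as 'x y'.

-5 1

[0] follow_wall off; wire := none
[1] halt on (suppress); wire := (1, 2)
[2] explore_frontier on (suppress); wire := (-3, 0)
[3] wander on (suppress); wire := (-3, 1)
[4] phototaxis off; pass (-3, 1)
[5] recharge off; pass (-3, 1)
[6] dock off; pass (-3, 1)
output (-3, 1)
position: (-2, 0) + (-3, 1) = (-5, 1)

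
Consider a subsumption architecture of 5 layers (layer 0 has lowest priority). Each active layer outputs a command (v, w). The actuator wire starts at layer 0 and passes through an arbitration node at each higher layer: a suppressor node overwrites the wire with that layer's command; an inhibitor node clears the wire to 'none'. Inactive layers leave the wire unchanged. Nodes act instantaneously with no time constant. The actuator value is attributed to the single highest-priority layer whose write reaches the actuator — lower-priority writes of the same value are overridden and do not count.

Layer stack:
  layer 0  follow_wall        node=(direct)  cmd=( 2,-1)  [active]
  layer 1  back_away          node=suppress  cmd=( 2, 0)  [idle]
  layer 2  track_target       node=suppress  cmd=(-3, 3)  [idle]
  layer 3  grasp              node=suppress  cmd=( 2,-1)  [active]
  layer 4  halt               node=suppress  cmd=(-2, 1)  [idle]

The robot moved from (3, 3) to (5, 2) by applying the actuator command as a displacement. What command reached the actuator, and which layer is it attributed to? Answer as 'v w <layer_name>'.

displacement = (5, 2) − (3, 3) = (2, -1)
[0] follow_wall on; wire := (2, -1)
[1] back_away off; pass (2, -1)
[2] track_target off; pass (2, -1)
[3] grasp on (suppress); wire := (2, -1)
[4] halt off; pass (2, -1)
output (2, -1) — from layer 3 (grasp)

2 -1 grasp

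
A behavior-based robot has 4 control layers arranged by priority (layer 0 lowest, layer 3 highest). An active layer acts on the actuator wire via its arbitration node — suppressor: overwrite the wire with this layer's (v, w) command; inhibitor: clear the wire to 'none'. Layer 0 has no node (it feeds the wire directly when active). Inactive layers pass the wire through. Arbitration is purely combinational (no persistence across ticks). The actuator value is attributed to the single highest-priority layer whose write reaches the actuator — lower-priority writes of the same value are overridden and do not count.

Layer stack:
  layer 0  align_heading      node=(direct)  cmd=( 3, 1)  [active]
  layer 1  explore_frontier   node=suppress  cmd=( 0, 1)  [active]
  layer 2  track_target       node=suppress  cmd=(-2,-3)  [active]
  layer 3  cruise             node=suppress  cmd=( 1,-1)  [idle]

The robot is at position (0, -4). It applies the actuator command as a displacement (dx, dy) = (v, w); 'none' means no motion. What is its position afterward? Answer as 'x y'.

L0 align_heading: active, feeds wire = (3, 1)
L1 explore_frontier: active, suppressor → wire = (0, 1)
L2 track_target: active, suppressor → wire = (-2, -3)
L3 cruise: idle → wire stays (-2, -3)
actuator = (-2, -3)
position: (0, -4) + (-2, -3) = (-2, -7)

-2 -7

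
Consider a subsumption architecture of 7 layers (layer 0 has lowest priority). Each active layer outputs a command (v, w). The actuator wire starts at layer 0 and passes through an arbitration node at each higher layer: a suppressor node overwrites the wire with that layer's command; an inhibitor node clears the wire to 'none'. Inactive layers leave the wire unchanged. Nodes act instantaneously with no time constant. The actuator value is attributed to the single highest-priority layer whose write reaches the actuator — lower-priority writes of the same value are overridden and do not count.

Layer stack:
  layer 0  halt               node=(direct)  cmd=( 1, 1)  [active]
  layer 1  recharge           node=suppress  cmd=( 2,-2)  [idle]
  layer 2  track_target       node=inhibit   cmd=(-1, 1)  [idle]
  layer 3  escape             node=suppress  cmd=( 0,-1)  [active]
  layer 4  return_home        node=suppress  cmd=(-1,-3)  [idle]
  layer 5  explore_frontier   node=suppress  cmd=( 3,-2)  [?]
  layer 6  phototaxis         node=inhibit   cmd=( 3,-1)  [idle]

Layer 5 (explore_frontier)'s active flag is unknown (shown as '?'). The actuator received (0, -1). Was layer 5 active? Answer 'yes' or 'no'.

no

If layer 5 is active=yes:
  actuator would be (3, -2)
If layer 5 is active=no:
  actuator would be (0, -1)
Observed (0, -1), so layer 5 was idle.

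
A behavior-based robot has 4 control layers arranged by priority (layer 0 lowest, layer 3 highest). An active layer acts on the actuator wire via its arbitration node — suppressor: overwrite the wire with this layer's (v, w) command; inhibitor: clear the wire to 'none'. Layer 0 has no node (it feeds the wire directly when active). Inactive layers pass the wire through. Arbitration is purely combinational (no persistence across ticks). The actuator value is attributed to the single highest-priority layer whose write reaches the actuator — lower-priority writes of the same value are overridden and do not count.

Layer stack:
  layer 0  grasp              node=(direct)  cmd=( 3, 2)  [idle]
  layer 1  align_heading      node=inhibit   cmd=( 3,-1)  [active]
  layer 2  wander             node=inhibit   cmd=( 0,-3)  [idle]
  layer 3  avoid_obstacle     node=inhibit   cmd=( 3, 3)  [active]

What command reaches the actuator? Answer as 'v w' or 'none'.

layer 0 (grasp) idle — none
layer 1 (align_heading) active — inhibits: none
layer 2 (wander) idle — unchanged: none
layer 3 (avoid_obstacle) active — inhibits: none
→ actuator none

none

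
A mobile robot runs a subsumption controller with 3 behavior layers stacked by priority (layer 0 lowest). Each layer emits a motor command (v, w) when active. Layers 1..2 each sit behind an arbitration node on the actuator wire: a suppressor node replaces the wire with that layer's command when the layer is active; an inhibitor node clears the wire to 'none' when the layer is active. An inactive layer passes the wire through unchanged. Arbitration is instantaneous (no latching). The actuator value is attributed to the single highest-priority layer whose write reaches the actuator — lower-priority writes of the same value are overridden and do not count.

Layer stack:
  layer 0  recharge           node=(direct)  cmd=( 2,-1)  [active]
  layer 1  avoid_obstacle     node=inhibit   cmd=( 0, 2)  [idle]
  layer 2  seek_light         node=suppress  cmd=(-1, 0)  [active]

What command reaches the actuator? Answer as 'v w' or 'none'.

layer 0 (recharge) active — direct: (2, -1)
layer 1 (avoid_obstacle) idle — unchanged: (2, -1)
layer 2 (seek_light) active — suppresses: (-1, 0)
→ actuator (-1, 0)

-1 0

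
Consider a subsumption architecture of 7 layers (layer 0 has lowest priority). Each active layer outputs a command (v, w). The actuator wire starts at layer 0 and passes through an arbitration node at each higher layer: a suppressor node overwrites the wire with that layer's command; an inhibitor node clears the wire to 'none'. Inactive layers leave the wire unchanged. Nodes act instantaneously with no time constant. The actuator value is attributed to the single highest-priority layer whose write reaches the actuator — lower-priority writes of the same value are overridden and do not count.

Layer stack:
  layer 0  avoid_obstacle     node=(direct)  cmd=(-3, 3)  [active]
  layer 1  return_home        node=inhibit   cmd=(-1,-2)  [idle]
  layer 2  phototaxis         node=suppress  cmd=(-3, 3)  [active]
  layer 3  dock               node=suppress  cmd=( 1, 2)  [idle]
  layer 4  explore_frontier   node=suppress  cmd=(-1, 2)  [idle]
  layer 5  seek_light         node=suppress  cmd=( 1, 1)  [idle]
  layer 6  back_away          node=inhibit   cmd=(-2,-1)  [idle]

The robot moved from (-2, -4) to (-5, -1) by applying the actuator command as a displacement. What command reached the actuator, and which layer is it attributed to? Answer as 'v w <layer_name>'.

-3 3 phototaxis

displacement = (-5, -1) − (-2, -4) = (-3, 3)
[0] avoid_obstacle on; wire := (-3, 3)
[1] return_home off; pass (-3, 3)
[2] phototaxis on (suppress); wire := (-3, 3)
[3] dock off; pass (-3, 3)
[4] explore_frontier off; pass (-3, 3)
[5] seek_light off; pass (-3, 3)
[6] back_away off; pass (-3, 3)
output (-3, 3) — from layer 2 (phototaxis)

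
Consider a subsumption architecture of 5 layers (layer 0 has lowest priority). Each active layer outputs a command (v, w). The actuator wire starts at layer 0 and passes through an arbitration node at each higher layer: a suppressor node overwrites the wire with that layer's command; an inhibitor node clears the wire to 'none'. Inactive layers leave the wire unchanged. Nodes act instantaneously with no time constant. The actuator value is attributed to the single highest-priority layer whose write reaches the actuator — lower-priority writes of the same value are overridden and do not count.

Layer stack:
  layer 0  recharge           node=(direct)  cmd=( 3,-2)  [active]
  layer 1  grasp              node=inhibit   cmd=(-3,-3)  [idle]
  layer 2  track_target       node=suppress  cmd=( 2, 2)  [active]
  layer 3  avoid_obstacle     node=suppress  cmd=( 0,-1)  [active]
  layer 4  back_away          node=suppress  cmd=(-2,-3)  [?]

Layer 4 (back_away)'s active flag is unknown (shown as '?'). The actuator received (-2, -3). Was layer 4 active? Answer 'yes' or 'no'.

If layer 4 is active=yes:
  actuator would be (-2, -3)
If layer 4 is active=no:
  actuator would be (0, -1)
Observed (-2, -3), so layer 4 was active.

yes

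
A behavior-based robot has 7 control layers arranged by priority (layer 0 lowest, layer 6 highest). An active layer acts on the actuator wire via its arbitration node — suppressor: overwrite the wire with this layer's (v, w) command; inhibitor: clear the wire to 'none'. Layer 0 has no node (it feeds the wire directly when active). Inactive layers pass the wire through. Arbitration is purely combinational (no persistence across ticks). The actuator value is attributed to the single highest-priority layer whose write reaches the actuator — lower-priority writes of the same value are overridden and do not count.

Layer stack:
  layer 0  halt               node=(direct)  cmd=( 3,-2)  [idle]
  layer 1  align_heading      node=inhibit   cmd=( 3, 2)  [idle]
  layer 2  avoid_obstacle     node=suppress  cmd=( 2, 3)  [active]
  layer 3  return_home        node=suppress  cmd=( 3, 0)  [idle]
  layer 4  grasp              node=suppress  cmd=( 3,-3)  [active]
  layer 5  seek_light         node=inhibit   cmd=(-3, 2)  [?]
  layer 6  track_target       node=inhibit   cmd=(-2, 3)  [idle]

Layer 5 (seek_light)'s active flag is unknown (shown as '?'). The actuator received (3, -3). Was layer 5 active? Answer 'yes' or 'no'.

If layer 5 is active=yes:
  actuator would be none
If layer 5 is active=no:
  actuator would be (3, -3)
Observed (3, -3), so layer 5 was idle.

no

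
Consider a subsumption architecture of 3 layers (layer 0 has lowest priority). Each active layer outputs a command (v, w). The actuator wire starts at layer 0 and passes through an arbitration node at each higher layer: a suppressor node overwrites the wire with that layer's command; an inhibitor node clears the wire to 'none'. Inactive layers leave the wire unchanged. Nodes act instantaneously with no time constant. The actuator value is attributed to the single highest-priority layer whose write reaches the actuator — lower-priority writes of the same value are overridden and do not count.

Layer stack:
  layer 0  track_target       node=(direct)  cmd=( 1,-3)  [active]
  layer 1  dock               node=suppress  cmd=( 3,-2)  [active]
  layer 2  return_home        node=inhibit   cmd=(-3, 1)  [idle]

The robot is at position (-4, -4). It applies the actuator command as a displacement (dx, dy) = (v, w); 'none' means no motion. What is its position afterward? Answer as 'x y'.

-1 -6

[0] track_target on; wire := (1, -3)
[1] dock on (suppress); wire := (3, -2)
[2] return_home off; pass (3, -2)
output (3, -2)
position: (-4, -4) + (3, -2) = (-1, -6)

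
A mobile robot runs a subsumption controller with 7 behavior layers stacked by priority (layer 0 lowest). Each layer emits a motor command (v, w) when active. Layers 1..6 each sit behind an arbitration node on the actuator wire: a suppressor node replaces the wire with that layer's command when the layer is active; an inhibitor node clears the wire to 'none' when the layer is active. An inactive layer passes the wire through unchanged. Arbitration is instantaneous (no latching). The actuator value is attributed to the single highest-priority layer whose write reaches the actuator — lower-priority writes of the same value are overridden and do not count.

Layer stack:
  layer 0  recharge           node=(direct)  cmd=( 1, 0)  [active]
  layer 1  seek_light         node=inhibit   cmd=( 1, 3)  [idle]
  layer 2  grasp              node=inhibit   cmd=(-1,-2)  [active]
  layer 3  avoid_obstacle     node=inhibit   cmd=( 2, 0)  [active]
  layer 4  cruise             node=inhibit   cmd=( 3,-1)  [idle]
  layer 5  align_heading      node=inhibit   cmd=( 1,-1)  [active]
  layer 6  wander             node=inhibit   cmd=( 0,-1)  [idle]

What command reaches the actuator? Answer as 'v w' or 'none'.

none

[0] recharge on; wire := (1, 0)
[1] seek_light off; pass (1, 0)
[2] grasp on (inhibit); wire := none
[3] avoid_obstacle on (inhibit); wire := none
[4] cruise off; pass none
[5] align_heading on (inhibit); wire := none
[6] wander off; pass none
output none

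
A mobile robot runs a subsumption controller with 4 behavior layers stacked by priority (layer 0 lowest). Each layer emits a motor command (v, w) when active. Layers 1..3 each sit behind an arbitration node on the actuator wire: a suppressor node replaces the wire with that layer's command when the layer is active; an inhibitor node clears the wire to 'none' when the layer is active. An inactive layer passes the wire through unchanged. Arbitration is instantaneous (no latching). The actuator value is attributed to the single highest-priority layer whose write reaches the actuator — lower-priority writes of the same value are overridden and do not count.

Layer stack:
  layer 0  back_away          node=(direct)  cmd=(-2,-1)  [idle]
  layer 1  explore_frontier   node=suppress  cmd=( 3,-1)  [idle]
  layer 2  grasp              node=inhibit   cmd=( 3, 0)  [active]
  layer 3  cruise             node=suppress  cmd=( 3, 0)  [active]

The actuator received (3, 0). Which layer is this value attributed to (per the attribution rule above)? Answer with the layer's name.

[0] back_away off; wire := none
[1] explore_frontier off; pass none
[2] grasp on (inhibit); wire := none
[3] cruise on (suppress); wire := (3, 0)
output (3, 0)
last writer: layer 3 = cruise

cruise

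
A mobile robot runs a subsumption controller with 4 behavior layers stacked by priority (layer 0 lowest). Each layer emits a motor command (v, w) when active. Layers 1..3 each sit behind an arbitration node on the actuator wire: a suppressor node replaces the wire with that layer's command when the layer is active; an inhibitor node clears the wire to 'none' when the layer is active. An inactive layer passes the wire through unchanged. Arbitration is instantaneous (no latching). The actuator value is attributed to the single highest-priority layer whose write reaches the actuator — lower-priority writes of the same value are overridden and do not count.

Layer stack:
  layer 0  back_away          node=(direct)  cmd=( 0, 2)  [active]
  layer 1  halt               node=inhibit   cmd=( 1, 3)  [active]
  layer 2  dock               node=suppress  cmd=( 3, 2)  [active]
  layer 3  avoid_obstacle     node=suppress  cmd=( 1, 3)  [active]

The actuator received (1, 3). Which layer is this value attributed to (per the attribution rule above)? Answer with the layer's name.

avoid_obstacle

[0] back_away on; wire := (0, 2)
[1] halt on (inhibit); wire := none
[2] dock on (suppress); wire := (3, 2)
[3] avoid_obstacle on (suppress); wire := (1, 3)
output (1, 3)
last writer: layer 3 = avoid_obstacle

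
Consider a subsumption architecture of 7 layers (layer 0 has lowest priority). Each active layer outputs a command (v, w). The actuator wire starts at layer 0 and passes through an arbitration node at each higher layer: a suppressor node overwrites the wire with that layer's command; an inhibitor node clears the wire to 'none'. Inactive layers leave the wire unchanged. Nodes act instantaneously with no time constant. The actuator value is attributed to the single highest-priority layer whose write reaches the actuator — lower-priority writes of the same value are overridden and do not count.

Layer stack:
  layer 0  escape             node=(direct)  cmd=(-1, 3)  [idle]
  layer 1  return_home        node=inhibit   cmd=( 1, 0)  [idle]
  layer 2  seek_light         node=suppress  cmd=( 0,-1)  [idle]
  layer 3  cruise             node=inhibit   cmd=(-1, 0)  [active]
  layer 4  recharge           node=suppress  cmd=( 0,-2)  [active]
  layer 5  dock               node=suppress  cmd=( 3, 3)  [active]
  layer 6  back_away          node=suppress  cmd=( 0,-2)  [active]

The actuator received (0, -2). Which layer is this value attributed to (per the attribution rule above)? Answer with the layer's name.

layer 0 (escape) idle — none
layer 1 (return_home) idle — unchanged: none
layer 2 (seek_light) idle — unchanged: none
layer 3 (cruise) active — inhibits: none
layer 4 (recharge) active — suppresses: (0, -2)
layer 5 (dock) active — suppresses: (3, 3)
layer 6 (back_away) active — suppresses: (0, -2)
→ actuator (0, -2)
last writer: layer 6 = back_away

back_away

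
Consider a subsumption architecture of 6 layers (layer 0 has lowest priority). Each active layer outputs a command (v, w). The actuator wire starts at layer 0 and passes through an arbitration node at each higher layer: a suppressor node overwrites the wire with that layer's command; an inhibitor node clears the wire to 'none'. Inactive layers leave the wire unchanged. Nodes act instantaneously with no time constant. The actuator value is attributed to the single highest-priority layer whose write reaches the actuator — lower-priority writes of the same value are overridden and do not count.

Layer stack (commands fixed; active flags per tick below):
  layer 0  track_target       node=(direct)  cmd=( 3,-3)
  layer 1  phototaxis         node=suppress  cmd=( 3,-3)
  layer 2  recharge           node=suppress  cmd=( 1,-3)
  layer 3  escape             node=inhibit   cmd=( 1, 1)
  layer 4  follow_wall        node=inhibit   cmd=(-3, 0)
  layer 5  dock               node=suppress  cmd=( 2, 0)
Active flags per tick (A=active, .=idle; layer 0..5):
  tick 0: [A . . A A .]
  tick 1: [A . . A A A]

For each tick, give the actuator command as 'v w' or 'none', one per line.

none
2 0

tick 0:
  L0 track_target: active, feeds wire = (3, -3)
  L1 phototaxis: idle → wire stays (3, -3)
  L2 recharge: idle → wire stays (3, -3)
  L3 escape: active, inhibitor → wire = none
  L4 follow_wall: active, inhibitor → wire = none
  L5 dock: idle → wire stays none
  actuator = none
tick 1:
  L0 track_target: active, feeds wire = (3, -3)
  L1 phototaxis: idle → wire stays (3, -3)
  L2 recharge: idle → wire stays (3, -3)
  L3 escape: active, inhibitor → wire = none
  L4 follow_wall: active, inhibitor → wire = none
  L5 dock: active, suppressor → wire = (2, 0)
  actuator = (2, 0)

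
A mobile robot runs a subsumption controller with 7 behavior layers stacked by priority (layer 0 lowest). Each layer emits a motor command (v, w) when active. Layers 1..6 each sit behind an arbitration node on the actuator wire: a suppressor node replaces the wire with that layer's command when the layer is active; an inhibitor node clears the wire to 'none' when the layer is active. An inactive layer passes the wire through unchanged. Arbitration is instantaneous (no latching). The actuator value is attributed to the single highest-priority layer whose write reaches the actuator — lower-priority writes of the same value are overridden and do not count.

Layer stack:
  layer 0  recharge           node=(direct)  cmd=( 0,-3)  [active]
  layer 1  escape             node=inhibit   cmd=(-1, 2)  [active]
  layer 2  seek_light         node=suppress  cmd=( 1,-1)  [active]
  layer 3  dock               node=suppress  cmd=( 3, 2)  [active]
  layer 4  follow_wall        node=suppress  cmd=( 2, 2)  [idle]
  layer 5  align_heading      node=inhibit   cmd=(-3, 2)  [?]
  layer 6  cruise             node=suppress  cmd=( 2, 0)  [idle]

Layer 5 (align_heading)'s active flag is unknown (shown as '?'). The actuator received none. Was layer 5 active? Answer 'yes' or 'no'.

yes

If layer 5 is active=yes:
  actuator would be none
If layer 5 is active=no:
  actuator would be (3, 2)
Observed none, so layer 5 was active.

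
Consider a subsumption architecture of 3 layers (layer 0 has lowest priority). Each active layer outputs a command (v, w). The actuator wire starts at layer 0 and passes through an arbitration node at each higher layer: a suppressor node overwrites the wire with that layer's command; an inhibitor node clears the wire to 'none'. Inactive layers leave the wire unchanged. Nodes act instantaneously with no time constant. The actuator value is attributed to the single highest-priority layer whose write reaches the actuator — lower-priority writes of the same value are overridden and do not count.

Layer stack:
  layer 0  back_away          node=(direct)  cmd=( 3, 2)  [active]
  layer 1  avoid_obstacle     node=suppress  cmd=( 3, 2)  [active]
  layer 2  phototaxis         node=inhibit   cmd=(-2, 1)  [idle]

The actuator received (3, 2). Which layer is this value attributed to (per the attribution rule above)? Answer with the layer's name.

avoid_obstacle

layer 0 (back_away) active — direct: (3, 2)
layer 1 (avoid_obstacle) active — suppresses: (3, 2)
layer 2 (phototaxis) idle — unchanged: (3, 2)
→ actuator (3, 2)
last writer: layer 1 = avoid_obstacle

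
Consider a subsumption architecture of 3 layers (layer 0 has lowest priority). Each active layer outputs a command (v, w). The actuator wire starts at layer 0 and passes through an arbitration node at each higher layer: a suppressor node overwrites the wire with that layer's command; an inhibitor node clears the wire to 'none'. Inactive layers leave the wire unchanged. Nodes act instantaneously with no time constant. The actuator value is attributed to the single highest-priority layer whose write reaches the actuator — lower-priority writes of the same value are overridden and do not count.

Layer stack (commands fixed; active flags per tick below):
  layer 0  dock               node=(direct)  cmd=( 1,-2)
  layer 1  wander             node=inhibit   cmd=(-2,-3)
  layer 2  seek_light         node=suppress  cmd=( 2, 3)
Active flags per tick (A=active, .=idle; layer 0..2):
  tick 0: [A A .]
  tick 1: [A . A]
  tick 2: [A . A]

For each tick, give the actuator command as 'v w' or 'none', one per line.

none
2 3
2 3

tick 0:
  L0 dock: active, feeds wire = (1, -2)
  L1 wander: active, inhibitor → wire = none
  L2 seek_light: idle → wire stays none
  actuator = none
tick 1:
  L0 dock: active, feeds wire = (1, -2)
  L1 wander: idle → wire stays (1, -2)
  L2 seek_light: active, suppressor → wire = (2, 3)
  actuator = (2, 3)
tick 2:
  L0 dock: active, feeds wire = (1, -2)
  L1 wander: idle → wire stays (1, -2)
  L2 seek_light: active, suppressor → wire = (2, 3)
  actuator = (2, 3)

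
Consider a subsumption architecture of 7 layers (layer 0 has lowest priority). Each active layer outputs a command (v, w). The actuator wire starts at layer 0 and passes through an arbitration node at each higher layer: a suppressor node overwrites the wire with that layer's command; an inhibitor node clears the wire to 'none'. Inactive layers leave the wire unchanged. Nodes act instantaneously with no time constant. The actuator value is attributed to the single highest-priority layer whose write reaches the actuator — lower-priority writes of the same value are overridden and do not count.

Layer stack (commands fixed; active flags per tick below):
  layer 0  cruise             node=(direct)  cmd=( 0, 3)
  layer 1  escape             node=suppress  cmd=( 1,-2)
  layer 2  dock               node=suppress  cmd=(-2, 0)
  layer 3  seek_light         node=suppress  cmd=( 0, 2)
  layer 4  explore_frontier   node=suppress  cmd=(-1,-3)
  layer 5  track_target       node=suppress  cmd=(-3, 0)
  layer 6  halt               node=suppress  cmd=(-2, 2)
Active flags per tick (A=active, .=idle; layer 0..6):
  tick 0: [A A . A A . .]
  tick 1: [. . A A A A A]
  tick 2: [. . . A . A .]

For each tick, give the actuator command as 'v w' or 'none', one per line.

tick 0:
  L0 cruise: active, feeds wire = (0, 3)
  L1 escape: active, suppressor → wire = (1, -2)
  L2 dock: idle → wire stays (1, -2)
  L3 seek_light: active, suppressor → wire = (0, 2)
  L4 explore_frontier: active, suppressor → wire = (-1, -3)
  L5 track_target: idle → wire stays (-1, -3)
  L6 halt: idle → wire stays (-1, -3)
  actuator = (-1, -3)
tick 1:
  L0 cruise: idle → wire = none
  L1 escape: idle → wire stays none
  L2 dock: active, suppressor → wire = (-2, 0)
  L3 seek_light: active, suppressor → wire = (0, 2)
  L4 explore_frontier: active, suppressor → wire = (-1, -3)
  L5 track_target: active, suppressor → wire = (-3, 0)
  L6 halt: active, suppressor → wire = (-2, 2)
  actuator = (-2, 2)
tick 2:
  L0 cruise: idle → wire = none
  L1 escape: idle → wire stays none
  L2 dock: idle → wire stays none
  L3 seek_light: active, suppressor → wire = (0, 2)
  L4 explore_frontier: idle → wire stays (0, 2)
  L5 track_target: active, suppressor → wire = (-3, 0)
  L6 halt: idle → wire stays (-3, 0)
  actuator = (-3, 0)

-1 -3
-2 2
-3 0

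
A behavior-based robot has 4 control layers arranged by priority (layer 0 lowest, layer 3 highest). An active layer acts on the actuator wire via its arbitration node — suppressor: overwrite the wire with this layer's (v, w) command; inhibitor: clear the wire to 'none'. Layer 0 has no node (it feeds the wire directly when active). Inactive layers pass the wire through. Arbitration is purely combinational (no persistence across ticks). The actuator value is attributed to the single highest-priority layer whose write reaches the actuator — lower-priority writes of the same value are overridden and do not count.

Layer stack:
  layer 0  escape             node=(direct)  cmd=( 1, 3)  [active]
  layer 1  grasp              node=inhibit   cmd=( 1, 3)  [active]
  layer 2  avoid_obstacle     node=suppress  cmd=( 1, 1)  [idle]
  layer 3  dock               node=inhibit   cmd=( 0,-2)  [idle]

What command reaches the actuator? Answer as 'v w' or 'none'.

none

layer 0 (escape) active — direct: (1, 3)
layer 1 (grasp) active — inhibits: none
layer 2 (avoid_obstacle) idle — unchanged: none
layer 3 (dock) idle — unchanged: none
→ actuator none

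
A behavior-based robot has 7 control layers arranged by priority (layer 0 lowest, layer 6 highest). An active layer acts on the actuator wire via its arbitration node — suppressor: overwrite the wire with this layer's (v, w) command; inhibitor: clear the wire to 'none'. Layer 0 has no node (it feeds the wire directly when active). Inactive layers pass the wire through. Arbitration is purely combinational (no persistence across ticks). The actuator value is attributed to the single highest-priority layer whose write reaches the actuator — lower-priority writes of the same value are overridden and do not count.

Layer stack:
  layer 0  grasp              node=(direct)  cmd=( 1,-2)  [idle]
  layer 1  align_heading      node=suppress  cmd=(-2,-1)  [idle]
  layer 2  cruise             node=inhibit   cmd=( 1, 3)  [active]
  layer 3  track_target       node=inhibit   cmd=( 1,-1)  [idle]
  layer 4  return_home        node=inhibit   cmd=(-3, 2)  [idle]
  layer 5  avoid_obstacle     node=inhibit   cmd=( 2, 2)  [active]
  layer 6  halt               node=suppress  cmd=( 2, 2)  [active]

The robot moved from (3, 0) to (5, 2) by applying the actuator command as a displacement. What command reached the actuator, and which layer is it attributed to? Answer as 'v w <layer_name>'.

2 2 halt

displacement = (5, 2) − (3, 0) = (2, 2)
layer 0 (grasp) idle — none
layer 1 (align_heading) idle — unchanged: none
layer 2 (cruise) active — inhibits: none
layer 3 (track_target) idle — unchanged: none
layer 4 (return_home) idle — unchanged: none
layer 5 (avoid_obstacle) active — inhibits: none
layer 6 (halt) active — suppresses: (2, 2)
→ actuator (2, 2) — from layer 6 (halt)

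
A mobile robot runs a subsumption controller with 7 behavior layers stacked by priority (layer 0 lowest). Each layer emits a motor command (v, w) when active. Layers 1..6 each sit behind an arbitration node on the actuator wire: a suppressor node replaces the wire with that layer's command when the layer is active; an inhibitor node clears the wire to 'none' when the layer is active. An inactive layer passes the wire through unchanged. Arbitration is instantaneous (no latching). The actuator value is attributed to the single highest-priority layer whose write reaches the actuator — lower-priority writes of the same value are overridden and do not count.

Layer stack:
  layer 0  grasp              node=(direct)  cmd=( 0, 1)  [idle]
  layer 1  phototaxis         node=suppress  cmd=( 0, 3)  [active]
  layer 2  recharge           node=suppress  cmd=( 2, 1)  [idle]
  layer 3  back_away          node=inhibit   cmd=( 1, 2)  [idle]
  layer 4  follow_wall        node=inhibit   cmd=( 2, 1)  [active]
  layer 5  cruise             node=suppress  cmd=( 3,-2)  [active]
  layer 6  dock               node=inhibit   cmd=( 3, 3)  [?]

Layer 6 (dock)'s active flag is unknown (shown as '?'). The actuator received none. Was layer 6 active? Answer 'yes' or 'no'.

yes

If layer 6 is active=yes:
  actuator would be none
If layer 6 is active=no:
  actuator would be (3, -2)
Observed none, so layer 6 was active.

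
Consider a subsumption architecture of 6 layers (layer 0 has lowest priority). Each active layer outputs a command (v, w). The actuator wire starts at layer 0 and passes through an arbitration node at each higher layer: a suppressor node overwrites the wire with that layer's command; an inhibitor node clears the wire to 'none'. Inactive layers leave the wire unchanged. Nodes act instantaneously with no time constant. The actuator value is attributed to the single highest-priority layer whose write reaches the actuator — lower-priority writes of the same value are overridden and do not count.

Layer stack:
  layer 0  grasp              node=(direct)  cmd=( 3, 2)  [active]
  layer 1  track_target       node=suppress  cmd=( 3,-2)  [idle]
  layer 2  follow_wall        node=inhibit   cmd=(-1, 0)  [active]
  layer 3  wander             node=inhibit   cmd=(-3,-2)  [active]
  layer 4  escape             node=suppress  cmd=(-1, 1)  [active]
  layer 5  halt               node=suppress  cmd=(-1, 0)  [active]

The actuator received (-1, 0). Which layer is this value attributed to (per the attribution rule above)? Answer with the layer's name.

halt

layer 0 (grasp) active — direct: (3, 2)
layer 1 (track_target) idle — unchanged: (3, 2)
layer 2 (follow_wall) active — inhibits: none
layer 3 (wander) active — inhibits: none
layer 4 (escape) active — suppresses: (-1, 1)
layer 5 (halt) active — suppresses: (-1, 0)
→ actuator (-1, 0)
last writer: layer 5 = halt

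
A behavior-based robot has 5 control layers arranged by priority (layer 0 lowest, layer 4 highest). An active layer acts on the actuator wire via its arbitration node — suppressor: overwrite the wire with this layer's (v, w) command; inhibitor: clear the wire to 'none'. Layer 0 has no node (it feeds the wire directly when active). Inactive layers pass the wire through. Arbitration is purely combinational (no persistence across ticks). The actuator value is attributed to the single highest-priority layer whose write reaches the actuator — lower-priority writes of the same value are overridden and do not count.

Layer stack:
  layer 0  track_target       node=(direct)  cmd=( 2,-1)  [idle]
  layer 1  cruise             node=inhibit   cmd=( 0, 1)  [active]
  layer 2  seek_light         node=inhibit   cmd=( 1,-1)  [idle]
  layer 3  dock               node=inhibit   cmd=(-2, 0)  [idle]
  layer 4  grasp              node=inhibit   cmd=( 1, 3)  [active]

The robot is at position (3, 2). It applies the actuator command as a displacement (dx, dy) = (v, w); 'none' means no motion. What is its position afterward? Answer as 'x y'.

[0] track_target off; wire := none
[1] cruise on (inhibit); wire := none
[2] seek_light off; pass none
[3] dock off; pass none
[4] grasp on (inhibit); wire := none
output none
position: (3, 2) + none = (3, 2)

3 2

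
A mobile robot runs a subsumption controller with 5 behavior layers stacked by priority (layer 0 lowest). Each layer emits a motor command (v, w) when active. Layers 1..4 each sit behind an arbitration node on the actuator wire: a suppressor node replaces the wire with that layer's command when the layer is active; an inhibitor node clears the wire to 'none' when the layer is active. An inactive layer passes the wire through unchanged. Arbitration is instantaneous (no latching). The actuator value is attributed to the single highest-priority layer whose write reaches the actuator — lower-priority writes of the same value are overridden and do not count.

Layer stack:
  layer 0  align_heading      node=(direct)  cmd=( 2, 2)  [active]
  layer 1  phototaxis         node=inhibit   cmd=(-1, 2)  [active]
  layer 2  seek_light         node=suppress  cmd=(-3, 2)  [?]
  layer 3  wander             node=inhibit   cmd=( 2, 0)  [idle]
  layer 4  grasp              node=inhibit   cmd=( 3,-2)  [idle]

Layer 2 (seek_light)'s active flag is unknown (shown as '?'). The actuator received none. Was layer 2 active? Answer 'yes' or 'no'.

If layer 2 is active=yes:
  actuator would be (-3, 2)
If layer 2 is active=no:
  actuator would be none
Observed none, so layer 2 was idle.

no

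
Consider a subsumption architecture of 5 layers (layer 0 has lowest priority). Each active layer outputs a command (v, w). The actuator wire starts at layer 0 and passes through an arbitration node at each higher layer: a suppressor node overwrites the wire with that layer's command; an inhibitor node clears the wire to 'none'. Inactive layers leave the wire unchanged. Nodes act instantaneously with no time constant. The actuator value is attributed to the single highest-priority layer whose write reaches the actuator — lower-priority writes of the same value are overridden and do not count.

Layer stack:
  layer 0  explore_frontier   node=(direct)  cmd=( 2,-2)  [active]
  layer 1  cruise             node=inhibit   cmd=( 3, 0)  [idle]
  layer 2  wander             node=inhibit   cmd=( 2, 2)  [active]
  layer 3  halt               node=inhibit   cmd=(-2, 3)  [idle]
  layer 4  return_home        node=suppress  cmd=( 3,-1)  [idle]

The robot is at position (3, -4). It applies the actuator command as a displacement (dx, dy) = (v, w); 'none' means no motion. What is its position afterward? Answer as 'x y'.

layer 0 (explore_frontier) active — direct: (2, -2)
layer 1 (cruise) idle — unchanged: (2, -2)
layer 2 (wander) active — inhibits: none
layer 3 (halt) idle — unchanged: none
layer 4 (return_home) idle — unchanged: none
→ actuator none
position: (3, -4) + none = (3, -4)

3 -4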